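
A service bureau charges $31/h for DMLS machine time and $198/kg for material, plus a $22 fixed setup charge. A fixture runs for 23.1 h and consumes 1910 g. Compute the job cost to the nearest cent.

Machine cost: 31 × 23.1 → $716.10.
Material cost = 198 × 1910/1000, so $378.18.
Total = 716.10 + 378.18 + 22 = $1116.28.

$1116.28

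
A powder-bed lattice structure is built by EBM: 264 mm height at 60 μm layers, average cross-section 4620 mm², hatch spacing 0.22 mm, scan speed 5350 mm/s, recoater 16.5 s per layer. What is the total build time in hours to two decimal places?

24.96 hours

Layer count = ceil(264 / 0.06) = 4400.
Scan path per layer = 4620 / 0.22 = 21000 mm.
Scan time per layer = 21000 / 5350 = 3.9252 s.
Layer cycle: 3.9252 + 16.5 → 20.4252 s.
4400 layers × 20.4252 s/layer = 89870.88 s, i.e. 24.96 hours.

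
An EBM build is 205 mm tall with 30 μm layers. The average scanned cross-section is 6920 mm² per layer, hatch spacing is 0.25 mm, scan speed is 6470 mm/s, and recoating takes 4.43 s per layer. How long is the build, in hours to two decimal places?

16.53 hours

Number of layers: 205 / 0.03 → 6834 (rounded up).
Scan path per layer = 6920 / 0.25, so 27680 mm.
Per-layer scan time = 27680 / 6470 = 4.2782 s.
Per-layer time = 4.2782 + 4.43 = 8.7082 s.
6834 layers × 8.7082 s/layer = 59511.8388 s, i.e. 16.53 hours.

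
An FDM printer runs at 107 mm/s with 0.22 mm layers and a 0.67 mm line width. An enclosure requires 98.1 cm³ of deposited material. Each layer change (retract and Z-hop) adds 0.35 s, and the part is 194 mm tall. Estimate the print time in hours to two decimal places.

Extrusion cross-section = 0.22 × 0.67, so 0.1474 mm².
Path length: 98100 mm³ / 0.1474 mm² → 665536 mm.
Print-move time = 665536 / 107, so 6220 s.
Layer count = ceil(194 / 0.22) = 882.
Non-print overhead = 882 × 0.35 = 308.7 s.
Altogether 6220 + 308.7 = 6528.7 s, i.e. 1.81 hours.

1.81 hours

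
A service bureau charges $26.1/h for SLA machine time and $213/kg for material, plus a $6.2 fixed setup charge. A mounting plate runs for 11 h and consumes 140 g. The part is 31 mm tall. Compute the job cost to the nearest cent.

Machine cost = 26.1 × 11 = $287.10.
Feedstock cost = 213 × 140/1000 = $29.82.
Total = 287.10 + 29.82 + 6.2 = $323.12.

$323.12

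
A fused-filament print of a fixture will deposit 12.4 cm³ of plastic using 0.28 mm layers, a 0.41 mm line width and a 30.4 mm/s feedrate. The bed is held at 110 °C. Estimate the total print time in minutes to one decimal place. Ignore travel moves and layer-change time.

Bead cross-section = 0.28 × 0.41 = 0.1148 mm².
Toolpath length = 12.4 cm³ / 0.1148 mm² = 12400 / 0.1148 = 108013.9 mm.
Time extruding = 108013.9 / 30.4 = 3553.1 s.
3553.1 s = 59.2 minutes.

59.2 minutes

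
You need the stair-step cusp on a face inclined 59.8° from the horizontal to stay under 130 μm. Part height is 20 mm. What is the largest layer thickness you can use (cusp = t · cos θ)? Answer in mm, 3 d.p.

t = h_c / cos θ = 0.13 / 0.5030 = 0.258 mm.

0.258 mm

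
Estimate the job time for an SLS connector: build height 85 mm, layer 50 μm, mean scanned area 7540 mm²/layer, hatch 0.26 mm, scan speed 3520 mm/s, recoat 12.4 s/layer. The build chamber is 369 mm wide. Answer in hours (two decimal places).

Layer count = ceil(85 / 0.05) = 1700.
Per-layer scan distance: 7540 / 0.26 → 29000 mm.
Laser time per layer = 29000 / 3520 = 8.2386 s.
Time per layer: 8.2386 + 12.4 → 20.6386 s.
Build time = 1700 × 20.6386 = 35085.62 s = 9.75 hours.

9.75 hours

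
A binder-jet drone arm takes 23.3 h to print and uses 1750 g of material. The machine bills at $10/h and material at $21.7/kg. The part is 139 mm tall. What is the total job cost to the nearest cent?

Time charge = 10 × 23.3 = $233.00.
Feedstock cost = 21.7 × 1750/1000, so $37.975.
Job cost: 233.00 + 37.975 = 270.975 ≈ $270.98.

$270.98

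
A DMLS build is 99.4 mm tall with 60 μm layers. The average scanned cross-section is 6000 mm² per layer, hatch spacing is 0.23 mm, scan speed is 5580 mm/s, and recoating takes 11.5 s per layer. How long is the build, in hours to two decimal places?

7.45 hours

Layer count = ceil(99.4 / 0.06) = 1657.
Scan path per layer = 6000 / 0.23, so 26087 mm.
Scan time per layer: 26087 / 5580 → 4.6751 s.
Per-layer time: 4.6751 + 11.5 → 16.1751 s.
1657 layers × 16.1751 s/layer = 26802.1407 s, i.e. 7.45 hours.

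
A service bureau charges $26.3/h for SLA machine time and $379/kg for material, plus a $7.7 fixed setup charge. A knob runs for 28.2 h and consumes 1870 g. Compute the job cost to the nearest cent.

$1458.09

Time charge = 26.3 × 28.2, so $741.66.
Material cost = 379 × 1870/1000, so $708.73.
Total = 741.66 + 708.73 + 7.7 = $1458.09.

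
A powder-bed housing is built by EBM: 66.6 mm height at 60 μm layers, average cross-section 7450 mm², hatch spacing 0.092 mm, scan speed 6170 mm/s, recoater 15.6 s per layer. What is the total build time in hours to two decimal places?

Layer count = ceil(66.6 / 0.06) = 1110.
Per-layer scan distance = 7450 / 0.092, so 80978.3 mm.
Per-layer scan time = 80978.3 / 6170, so 13.1245 s.
Time per layer = 13.1245 + 15.6, so 28.7245 s.
Build time = 1110 × 28.7245 = 31884.195 s = 8.86 hours.

8.86 hours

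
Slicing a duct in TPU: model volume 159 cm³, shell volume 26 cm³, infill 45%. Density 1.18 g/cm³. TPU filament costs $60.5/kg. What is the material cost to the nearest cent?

Volume inside the shell = 159 − 26, so 133 cm³.
Deposited infill: 0.45 × 133 → 59.85 cm³.
Deposited volume = 26 + 59.85, so 85.85 cm³.
Mass = 85.85 × 1.18, so 101.303 g.
Cost = 101.303 g / 1000 × $60.5/kg = $6.13.

$6.13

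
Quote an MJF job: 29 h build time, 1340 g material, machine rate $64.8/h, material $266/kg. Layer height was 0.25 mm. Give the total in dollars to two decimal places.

Machine cost = 64.8 × 29 = $1879.20.
Material charge = 266 × 1340/1000 = $356.44.
Total = 1879.20 + 356.44 = $2235.64.

$2235.64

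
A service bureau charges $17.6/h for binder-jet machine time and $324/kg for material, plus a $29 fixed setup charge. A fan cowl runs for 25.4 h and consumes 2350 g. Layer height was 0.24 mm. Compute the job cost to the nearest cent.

Machine-time cost = 17.6 × 25.4, so $447.04.
Material cost = 324 × 2350/1000, so $761.40.
Adding setup: 447.04 + 761.40 + 29 → $1237.44.

$1237.44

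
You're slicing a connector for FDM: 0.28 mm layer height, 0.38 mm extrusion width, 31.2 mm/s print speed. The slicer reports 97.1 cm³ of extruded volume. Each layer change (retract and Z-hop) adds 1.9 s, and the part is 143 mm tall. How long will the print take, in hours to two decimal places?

Line area: 0.28 × 0.38 → 0.1064 mm².
Path length: 97100 mm³ / 0.1064 mm² → 912594 mm.
Print-move time = 912594 / 31.2 = 29249.8 s.
Layers = ⌈143/0.28⌉ = 511.
Z-hop total: 511 × 1.9 → 970.9 s.
Altogether 29249.8 + 970.9 = 30220.7 s, i.e. 8.39 hours.

8.39 hours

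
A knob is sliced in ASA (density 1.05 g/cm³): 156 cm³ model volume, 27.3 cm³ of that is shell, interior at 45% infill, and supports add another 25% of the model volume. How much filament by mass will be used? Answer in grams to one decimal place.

130.4 g

Infill region: 156 − 27.3 → 128.7 cm³.
Infill deposited = 0.45 × 128.7 = 57.915 cm³.
Support: 0.25 × 156 → 39 cm³.
Total extruded = 27.3 + 57.915 + 39, so 124.215 cm³.
Mass: 124.215 × 1.05 → 130.42575 g.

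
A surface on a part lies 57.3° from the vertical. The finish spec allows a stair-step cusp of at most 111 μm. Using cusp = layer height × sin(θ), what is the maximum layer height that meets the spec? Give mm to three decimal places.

0.132 mm

t = h_c / sin θ = 0.111 / 0.8415 = 0.132 mm.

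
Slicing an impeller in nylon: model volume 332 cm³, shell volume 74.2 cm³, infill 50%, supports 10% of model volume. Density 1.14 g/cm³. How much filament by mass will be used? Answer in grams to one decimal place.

Interior volume = 332 − 74.2, so 257.8 cm³.
Infill volume = 0.50 × 257.8 = 128.9 cm³.
Support = 0.10 × 332 = 33.2 cm³.
Total extruded: 74.2 + 128.9 + 33.2 → 236.3 cm³.
Mass = 236.3 × 1.14 = 269.382 g.

269.4 g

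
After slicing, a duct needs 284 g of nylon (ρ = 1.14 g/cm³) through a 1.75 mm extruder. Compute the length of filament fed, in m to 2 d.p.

103.57 m

Volume = 284 g / 1.14 g·cm⁻³ = 249.1228 cm³ = 249122.8 mm³.
A = π r² = π × 0.875² = 2.4053 mm².
Length = 249122.8 / 2.4053 = 103572.44 mm = 103.57 m.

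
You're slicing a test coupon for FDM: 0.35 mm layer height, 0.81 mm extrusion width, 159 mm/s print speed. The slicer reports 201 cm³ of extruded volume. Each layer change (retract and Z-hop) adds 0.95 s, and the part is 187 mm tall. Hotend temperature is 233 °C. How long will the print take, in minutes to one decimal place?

82.8 minutes

Line area = 0.35 × 0.81 = 0.2835 mm².
Total extruded path = 201000/0.2835 = 708994.7 mm.
Extrusion time = 708994.7 / 159, so 4459.1 s.
Number of layers: 187 / 0.35 → 535 (rounded up).
Z-hop total = 535 × 0.95 = 508.25 s.
Total = 4459.1 + 508.25 = 4967.35 s = 82.8 minutes.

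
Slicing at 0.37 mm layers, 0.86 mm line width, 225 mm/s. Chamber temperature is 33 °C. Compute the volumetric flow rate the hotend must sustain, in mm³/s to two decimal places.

71.60

A: 0.37 × 0.86 → 0.3182 mm².
Q = v·A = 225 × 0.3182 = 71.60 mm³/s.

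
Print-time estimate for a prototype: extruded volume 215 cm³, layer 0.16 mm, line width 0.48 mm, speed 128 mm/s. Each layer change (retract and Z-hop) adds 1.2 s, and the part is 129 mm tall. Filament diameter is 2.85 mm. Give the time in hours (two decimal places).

6.34 hours

Line area = 0.16 × 0.48 = 0.0768 mm².
Total extruded path = 215000/0.0768 = 2799479.2 mm.
Extrusion time: 2799479.2 / 128 → 21870.9 s.
Layers = ⌈129/0.16⌉ = 807.
Non-print overhead = 807 × 1.2, so 968.4 s.
Total = 21870.9 + 968.4 = 22839.3 s = 6.34 hours.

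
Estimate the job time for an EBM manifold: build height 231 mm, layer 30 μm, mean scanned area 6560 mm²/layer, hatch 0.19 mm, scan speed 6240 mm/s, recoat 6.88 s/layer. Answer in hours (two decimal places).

Layers = ⌈231/0.03⌉ = 7700.
Per-layer scan distance: 6560 / 0.19 → 34526.3 mm.
Per-layer scan time = 34526.3 / 6240, so 5.5331 s.
Layer cycle = 5.5331 + 6.88, so 12.4131 s.
7700 layers × 12.4131 s/layer = 95580.87 s, i.e. 26.55 hours.

26.55 hours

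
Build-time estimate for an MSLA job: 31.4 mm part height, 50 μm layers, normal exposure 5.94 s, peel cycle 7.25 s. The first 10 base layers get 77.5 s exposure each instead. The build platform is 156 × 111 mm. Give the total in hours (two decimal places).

Number of layers: 31.4 / 0.05 → 628 (rounded up).
Bottom layers = 10 × (77.5 + 7.25), so 847.5 s.
Remaining layers = 618 × (5.94 + 7.25), so 8151.42 s.
Total = 847.5 + 8151.42 = 8998.92 s = 2.50 hours.

2.50 hours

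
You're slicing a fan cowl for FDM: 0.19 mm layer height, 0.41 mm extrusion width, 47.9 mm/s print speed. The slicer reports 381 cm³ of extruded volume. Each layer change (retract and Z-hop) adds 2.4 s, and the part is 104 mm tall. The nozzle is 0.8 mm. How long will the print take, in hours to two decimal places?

28.73 hours

Bead cross-section = 0.19 × 0.41 = 0.0779 mm².
Toolpath length = 381 cm³ / 0.0779 mm² = 381000 / 0.0779 = 4890885.8 mm.
Time extruding: 4890885.8 / 47.9 → 102106.2 s.
Number of layers: 104 / 0.19 → 548 (rounded up).
Non-print overhead = 548 × 2.4, so 1315.2 s.
Total = 102106.2 + 1315.2 = 103421.4 s = 28.73 hours.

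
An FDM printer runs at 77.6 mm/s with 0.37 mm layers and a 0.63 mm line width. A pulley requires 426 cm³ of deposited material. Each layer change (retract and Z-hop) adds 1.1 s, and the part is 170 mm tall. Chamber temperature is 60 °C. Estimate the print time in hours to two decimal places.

Line area: 0.37 × 0.63 → 0.2331 mm².
Toolpath length = 426 cm³ / 0.2331 mm² = 426000 / 0.2331 = 1827541.8 mm.
Time extruding: 1827541.8 / 77.6 → 23550.8 s.
Number of layers: 170 / 0.37 → 460 (rounded up).
Z-hop total: 460 × 1.1 → 506 s.
Total = 23550.8 + 506 = 24056.8 s = 6.68 hours.

6.68 hours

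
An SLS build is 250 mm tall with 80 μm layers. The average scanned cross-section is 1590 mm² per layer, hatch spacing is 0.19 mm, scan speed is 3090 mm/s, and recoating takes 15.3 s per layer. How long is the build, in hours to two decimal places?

Layers = ⌈250/0.08⌉ = 3125.
Per-layer scan distance = 1590 / 0.19 = 8368.4 mm.
Scan time per layer = 8368.4 / 3090 = 2.7082 s.
Time per layer = 2.7082 + 15.3, so 18.0082 s.
Build time = 3125 × 18.0082 = 56275.625 s = 15.63 hours.

15.63 hours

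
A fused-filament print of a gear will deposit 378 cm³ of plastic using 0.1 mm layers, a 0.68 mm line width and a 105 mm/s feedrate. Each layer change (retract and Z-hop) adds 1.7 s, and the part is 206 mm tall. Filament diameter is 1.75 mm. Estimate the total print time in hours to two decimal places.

Bead cross-section: 0.1 × 0.68 → 0.068 mm².
Toolpath length = 378 cm³ / 0.068 mm² = 378000 / 0.068 = 5558823.5 mm.
Extrusion time = 5558823.5 / 105, so 52941.2 s.
Layers = ⌈206/0.1⌉ = 2060.
Z-hop total: 2060 × 1.7 → 3502 s.
Total = 52941.2 + 3502 = 56443.2 s = 15.68 hours.

15.68 hours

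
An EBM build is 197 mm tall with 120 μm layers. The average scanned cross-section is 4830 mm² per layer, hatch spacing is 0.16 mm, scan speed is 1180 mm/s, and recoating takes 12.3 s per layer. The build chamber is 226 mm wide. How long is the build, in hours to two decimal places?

Number of layers: 197 / 0.12 → 1642 (rounded up).
Scan path per layer = 4830 / 0.16 = 30187.5 mm.
Per-layer scan time = 30187.5 / 1180, so 25.5826 s.
Layer cycle = 25.5826 + 12.3, so 37.8826 s.
1642 layers × 37.8826 s/layer = 62203.2292 s, i.e. 17.28 hours.

17.28 hours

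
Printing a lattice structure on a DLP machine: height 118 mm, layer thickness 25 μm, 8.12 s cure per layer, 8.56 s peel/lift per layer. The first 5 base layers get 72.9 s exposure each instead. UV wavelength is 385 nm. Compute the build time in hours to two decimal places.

Layer count = ceil(118 / 0.025) = 4720.
Burn-in layers: 5 × (72.9 + 8.56) → 407.3 s.
Normal layers: 4715 × (8.12 + 8.56) → 78646.2 s.
Sum: 407.3 + 78646.2 = 79053.5 s → 21.96 hours.

21.96 hours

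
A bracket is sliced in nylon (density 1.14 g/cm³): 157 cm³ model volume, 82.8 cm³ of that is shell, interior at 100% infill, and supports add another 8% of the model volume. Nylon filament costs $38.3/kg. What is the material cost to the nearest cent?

$7.40

Infill region = 157 − 82.8, so 74.2 cm³.
Deposited infill = 1.00 × 74.2, so 74.2 cm³.
Support: 0.08 × 157 → 12.56 cm³.
Total printed volume: 82.8 + 74.2 + 12.56 → 169.56 cm³.
Mass: 169.56 × 1.14 → 193.2984 g.
Cost = 193.2984 g / 1000 × $38.3/kg = $7.40.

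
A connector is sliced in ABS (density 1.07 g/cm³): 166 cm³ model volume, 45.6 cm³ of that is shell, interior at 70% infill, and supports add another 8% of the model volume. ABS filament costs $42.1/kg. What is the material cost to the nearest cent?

$6.45

Interior volume = 166 − 45.6 = 120.4 cm³.
Infill volume = 0.70 × 120.4 = 84.28 cm³.
Support: 0.08 × 166 → 13.28 cm³.
Total printed volume = 45.6 + 84.28 + 13.28, so 143.16 cm³.
Mass = 143.16 × 1.07 = 153.1812 g.
Cost = 153.1812 g / 1000 × $42.1/kg = $6.45.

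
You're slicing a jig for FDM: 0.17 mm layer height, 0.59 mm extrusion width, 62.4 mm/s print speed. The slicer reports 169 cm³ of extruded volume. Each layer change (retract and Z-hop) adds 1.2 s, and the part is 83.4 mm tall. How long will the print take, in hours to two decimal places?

Line area = 0.17 × 0.59 = 0.1003 mm².
Total extruded path = 169000/0.1003 = 1684945.2 mm.
Print-move time: 1684945.2 / 62.4 → 27002.3 s.
Number of layers: 83.4 / 0.17 → 491 (rounded up).
Layer-change overhead: 491 × 1.2 → 589.2 s.
Total = 27002.3 + 589.2 = 27591.5 s = 7.66 hours.

7.66 hours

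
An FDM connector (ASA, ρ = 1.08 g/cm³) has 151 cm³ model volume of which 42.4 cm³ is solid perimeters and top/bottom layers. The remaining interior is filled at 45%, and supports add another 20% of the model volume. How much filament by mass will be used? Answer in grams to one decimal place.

131.2 g

Volume inside the shell: 151 − 42.4 → 108.6 cm³.
Deposited infill = 0.45 × 108.6, so 48.87 cm³.
Support = 0.20 × 151 = 30.2 cm³.
Total printed volume = 42.4 + 48.87 + 30.2, so 121.47 cm³.
Mass = 121.47 × 1.08, so 131.1876 g.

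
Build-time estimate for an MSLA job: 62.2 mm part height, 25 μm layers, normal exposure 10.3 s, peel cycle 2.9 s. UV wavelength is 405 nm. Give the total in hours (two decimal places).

Layer count = ceil(62.2 / 0.025) = 2488.
Cycle time: 10.3 + 2.9 → 13.2 s.
Build time: 2488 × 13.2 s = 32841.6 s, i.e. 9.12 hours.

9.12 hours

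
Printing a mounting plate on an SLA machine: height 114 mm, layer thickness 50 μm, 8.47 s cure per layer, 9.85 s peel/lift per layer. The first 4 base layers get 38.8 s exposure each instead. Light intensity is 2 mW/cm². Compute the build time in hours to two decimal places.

Layer count = ceil(114 / 0.05) = 2280.
Bottom layers: 4 × (38.8 + 9.85) → 194.6 s.
Regular layers: 2276 × (8.47 + 9.85) → 41696.32 s.
Total = 194.6 + 41696.32 = 41890.92 s = 11.64 hours.

11.64 hours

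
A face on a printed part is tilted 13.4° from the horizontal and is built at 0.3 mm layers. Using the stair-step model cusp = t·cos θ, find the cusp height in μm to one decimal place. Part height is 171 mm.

291.8 μm

h_c = t·cos θ = 0.3 × 0.9728 = 0.29184 mm (291.8 μm).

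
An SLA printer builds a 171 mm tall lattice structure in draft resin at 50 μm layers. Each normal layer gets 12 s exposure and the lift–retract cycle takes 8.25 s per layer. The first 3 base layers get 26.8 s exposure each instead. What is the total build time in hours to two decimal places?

19.25 hours

Layer count = ceil(171 / 0.05) = 3420.
Burn-in layers = 3 × (26.8 + 8.25), so 105.15 s.
Regular layers: 3417 × (12 + 8.25) → 69194.25 s.
Sum: 105.15 + 69194.25 = 69299.4 s → 19.25 hours.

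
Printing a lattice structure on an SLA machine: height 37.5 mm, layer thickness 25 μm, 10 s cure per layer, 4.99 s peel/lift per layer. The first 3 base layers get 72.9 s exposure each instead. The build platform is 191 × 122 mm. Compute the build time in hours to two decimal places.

Layer count = ceil(37.5 / 0.025) = 1500.
Base layers = 3 × (72.9 + 4.99) = 233.67 s.
Normal layers = 1497 × (10 + 4.99), so 22440.03 s.
Sum: 233.67 + 22440.03 = 22673.7 s → 6.30 hours.

6.30 hours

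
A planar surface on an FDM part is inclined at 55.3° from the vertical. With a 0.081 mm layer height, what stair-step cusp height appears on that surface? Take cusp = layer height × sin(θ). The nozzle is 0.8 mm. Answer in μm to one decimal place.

Cusp = layer height × sin(55.3°) = 0.081 × 0.8221 = 0.06659 mm = 66.6 μm.

66.6 μm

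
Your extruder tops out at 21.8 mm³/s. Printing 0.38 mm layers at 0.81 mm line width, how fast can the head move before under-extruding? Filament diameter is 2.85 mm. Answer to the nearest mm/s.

Extrusion cross-section = 0.38 × 0.81 = 0.3078 mm².
Max speed = 21.8 / 0.3078 = 70.83 ≈ 71 mm/s.

71 mm/s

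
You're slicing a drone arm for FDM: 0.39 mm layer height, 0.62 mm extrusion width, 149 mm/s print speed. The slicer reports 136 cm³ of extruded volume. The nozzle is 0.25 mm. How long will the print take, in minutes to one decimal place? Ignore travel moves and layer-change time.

62.9 minutes

Bead cross-section: 0.39 × 0.62 → 0.2418 mm².
Toolpath length = 136 cm³ / 0.2418 mm² = 136000 / 0.2418 = 562448.3 mm.
Time extruding = 562448.3 / 149, so 3774.8 s.
Converting: 3774.8 s = 62.9 minutes.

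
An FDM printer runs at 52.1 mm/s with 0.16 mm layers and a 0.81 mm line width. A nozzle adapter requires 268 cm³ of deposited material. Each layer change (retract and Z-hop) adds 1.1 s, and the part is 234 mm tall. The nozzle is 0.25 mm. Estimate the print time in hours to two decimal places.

Line area: 0.16 × 0.81 → 0.1296 mm².
Toolpath length = 268 cm³ / 0.1296 mm² = 268000 / 0.1296 = 2067901.2 mm.
Time extruding = 2067901.2 / 52.1, so 39691 s.
Layer count = ceil(234 / 0.16) = 1463.
Z-hop total: 1463 × 1.1 → 1609.3 s.
Total = 39691 + 1609.3 = 41300.3 s = 11.47 hours.

11.47 hours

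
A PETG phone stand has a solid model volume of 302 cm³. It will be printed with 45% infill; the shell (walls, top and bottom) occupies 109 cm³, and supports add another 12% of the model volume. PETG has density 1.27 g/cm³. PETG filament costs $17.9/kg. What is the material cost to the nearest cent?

$5.28

Infill region = 302 − 109, so 193 cm³.
Infill deposited: 0.45 × 193 → 86.85 cm³.
Support = 0.12 × 302 = 36.24 cm³.
Total extruded = 109 + 86.85 + 36.24 = 232.09 cm³.
Mass = 232.09 × 1.27, so 294.7543 g.
At $17.9/kg: 294.7543/1000 × 17.9 = $5.28.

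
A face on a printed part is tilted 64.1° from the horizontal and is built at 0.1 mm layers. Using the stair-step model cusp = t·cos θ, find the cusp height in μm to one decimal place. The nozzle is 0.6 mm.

h_c = t·cos θ = 0.1 × 0.4368 = 0.04368 mm (43.7 μm).

43.7 μm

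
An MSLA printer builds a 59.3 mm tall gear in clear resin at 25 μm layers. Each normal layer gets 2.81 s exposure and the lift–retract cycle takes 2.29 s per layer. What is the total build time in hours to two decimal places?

3.36 hours

Number of layers: 59.3 / 0.025 → 2372 (rounded up).
Each layer takes: 2.81 + 2.29 → 5.1 s.
Build time: 2372 × 5.1 s = 12097.2 s, i.e. 3.36 hours.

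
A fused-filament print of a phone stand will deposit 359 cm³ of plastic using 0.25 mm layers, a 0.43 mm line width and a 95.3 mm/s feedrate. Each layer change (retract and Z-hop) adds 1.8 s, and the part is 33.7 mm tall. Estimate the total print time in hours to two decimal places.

Extrusion cross-section = 0.25 × 0.43, so 0.1075 mm².
Total extruded path = 359000/0.1075 = 3339534.9 mm.
Time extruding = 3339534.9 / 95.3 = 35042.3 s.
Layer count = ceil(33.7 / 0.25) = 135.
Non-print overhead = 135 × 1.8, so 243 s.
Total = 35042.3 + 243 = 35285.3 s = 9.80 hours.

9.80 hours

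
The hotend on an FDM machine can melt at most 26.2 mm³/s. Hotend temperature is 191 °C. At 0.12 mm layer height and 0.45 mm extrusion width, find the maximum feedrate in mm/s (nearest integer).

485 mm/s

Bead cross-section = 0.12 × 0.45 = 0.054 mm².
Max speed = 26.2 / 0.054 = 485.19 ≈ 485 mm/s.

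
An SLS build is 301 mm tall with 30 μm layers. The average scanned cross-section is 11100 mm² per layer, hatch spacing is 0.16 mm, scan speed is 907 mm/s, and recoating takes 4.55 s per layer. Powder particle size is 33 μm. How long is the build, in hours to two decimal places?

225.87 hours

Number of layers: 301 / 0.03 → 10034 (rounded up).
Per-layer scan distance: 11100 / 0.16 → 69375 mm.
Laser time per layer: 69375 / 907 → 76.4884 s.
Per-layer time = 76.4884 + 4.55, so 81.0384 s.
Total: 10034 × 81.0384 s = 813139.3056 s → 225.87 hours.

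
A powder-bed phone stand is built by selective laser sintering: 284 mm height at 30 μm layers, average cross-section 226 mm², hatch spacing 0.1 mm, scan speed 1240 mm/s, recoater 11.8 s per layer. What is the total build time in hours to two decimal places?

35.82 hours

Number of layers: 284 / 0.03 → 9467 (rounded up).
Hatch length per layer = 226 / 0.1, so 2260 mm.
Laser time per layer = 2260 / 1240, so 1.8226 s.
Layer cycle: 1.8226 + 11.8 → 13.6226 s.
9467 layers × 13.6226 s/layer = 128965.1542 s, i.e. 35.82 hours.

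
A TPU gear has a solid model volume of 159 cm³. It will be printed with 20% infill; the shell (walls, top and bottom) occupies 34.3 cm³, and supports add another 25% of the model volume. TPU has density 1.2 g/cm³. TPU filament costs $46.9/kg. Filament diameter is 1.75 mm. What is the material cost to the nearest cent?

Interior volume: 159 − 34.3 → 124.7 cm³.
Infill volume = 0.20 × 124.7, so 24.94 cm³.
Support: 0.25 × 159 → 39.75 cm³.
Deposited volume = 34.3 + 24.94 + 39.75, so 98.99 cm³.
Mass = 98.99 × 1.2 = 118.788 g.
At $46.9/kg: 118.788/1000 × 46.9 = $5.57.

$5.57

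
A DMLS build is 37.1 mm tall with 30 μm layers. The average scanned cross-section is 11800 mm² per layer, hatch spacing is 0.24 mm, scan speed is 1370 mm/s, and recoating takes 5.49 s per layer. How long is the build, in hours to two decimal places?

14.22 hours

Layers = ⌈37.1/0.03⌉ = 1237.
Per-layer scan distance: 11800 / 0.24 → 49166.7 mm.
Per-layer scan time: 49166.7 / 1370 → 35.8881 s.
Layer cycle: 35.8881 + 5.49 → 41.3781 s.
Build time = 1237 × 41.3781 = 51184.7097 s = 14.22 hours.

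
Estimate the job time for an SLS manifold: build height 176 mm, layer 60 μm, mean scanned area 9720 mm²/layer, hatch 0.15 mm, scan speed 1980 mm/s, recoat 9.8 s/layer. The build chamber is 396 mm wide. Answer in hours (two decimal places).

34.66 hours

Number of layers: 176 / 0.06 → 2934 (rounded up).
Scan path per layer: 9720 / 0.15 → 64800 mm.
Per-layer scan time: 64800 / 1980 → 32.7273 s.
Per-layer time: 32.7273 + 9.8 → 42.5273 s.
Build time = 2934 × 42.5273 = 124775.0982 s = 34.66 hours.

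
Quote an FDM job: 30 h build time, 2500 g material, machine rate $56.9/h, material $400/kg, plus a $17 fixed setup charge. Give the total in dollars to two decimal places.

$2724.00

Time charge = 56.9 × 30 = $1707.00.
Material charge = 400 × 2500/1000 = $1000.00.
Total = 1707.00 + 1000.00 + 17 = $2724.00.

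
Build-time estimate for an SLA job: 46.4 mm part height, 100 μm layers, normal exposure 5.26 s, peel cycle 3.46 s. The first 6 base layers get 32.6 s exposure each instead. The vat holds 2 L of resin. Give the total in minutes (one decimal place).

Layers = ⌈46.4/0.1⌉ = 464.
Burn-in layers = 6 × (32.6 + 3.46) = 216.36 s.
Remaining layers: 458 × (5.26 + 3.46) → 3993.76 s.
Sum: 216.36 + 3993.76 = 4210.12 s → 70.2 minutes.

70.2 minutes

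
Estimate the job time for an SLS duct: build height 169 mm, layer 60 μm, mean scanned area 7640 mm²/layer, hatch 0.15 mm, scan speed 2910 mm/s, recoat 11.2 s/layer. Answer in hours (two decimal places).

22.46 hours

Layer count = ceil(169 / 0.06) = 2817.
Scan path per layer = 7640 / 0.15, so 50933.3 mm.
Scan time per layer: 50933.3 / 2910 → 17.5029 s.
Time per layer = 17.5029 + 11.2 = 28.7029 s.
2817 layers × 28.7029 s/layer = 80856.0693 s, i.e. 22.46 hours.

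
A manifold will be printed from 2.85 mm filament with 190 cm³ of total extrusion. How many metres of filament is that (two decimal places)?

A = π r² = π × 1.425² = 6.3794 mm².
L = 190000 mm³ / 6.3794 mm² = 29783.37 mm, i.e. 29.78 m.

29.78 m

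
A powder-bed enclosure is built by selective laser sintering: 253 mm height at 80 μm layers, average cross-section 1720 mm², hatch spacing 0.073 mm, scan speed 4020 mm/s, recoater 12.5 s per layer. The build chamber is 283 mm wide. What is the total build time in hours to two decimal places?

16.13 hours

Layers = ⌈253/0.08⌉ = 3163.
Scan path per layer = 1720 / 0.073, so 23561.6 mm.
Per-layer scan time = 23561.6 / 4020, so 5.8611 s.
Layer cycle: 5.8611 + 12.5 → 18.3611 s.
Build time = 3163 × 18.3611 = 58076.1593 s = 16.13 hours.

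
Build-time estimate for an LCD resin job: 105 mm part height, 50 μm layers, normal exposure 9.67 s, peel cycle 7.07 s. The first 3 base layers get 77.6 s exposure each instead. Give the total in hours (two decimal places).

Layer count = ceil(105 / 0.05) = 2100.
Base layers = 3 × (77.6 + 7.07) = 254.01 s.
Normal layers: 2097 × (9.67 + 7.07) → 35103.78 s.
Sum: 254.01 + 35103.78 = 35357.79 s → 9.82 hours.

9.82 hours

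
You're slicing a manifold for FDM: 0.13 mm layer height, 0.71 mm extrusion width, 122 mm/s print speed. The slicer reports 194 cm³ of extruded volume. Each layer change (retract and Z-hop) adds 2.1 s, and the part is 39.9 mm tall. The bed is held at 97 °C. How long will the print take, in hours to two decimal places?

Line area = 0.13 × 0.71 = 0.0923 mm².
Toolpath length = 194 cm³ / 0.0923 mm² = 194000 / 0.0923 = 2101841.8 mm.
Extrusion time = 2101841.8 / 122, so 17228.2 s.
Layer count = ceil(39.9 / 0.13) = 307.
Z-hop total = 307 × 2.1 = 644.7 s.
Total = 17228.2 + 644.7 = 17872.9 s = 4.96 hours.

4.96 hours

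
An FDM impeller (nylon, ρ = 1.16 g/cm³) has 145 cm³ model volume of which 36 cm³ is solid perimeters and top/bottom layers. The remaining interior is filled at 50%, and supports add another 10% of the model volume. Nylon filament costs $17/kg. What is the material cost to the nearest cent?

Volume inside the shell: 145 − 36 → 109 cm³.
Infill deposited = 0.50 × 109 = 54.5 cm³.
Support: 0.10 × 145 → 14.5 cm³.
Total printed volume = 36 + 54.5 + 14.5, so 105 cm³.
Mass = 105 × 1.16, so 121.8 g.
Cost = 121.8 g / 1000 × $17/kg = $2.07.

$2.07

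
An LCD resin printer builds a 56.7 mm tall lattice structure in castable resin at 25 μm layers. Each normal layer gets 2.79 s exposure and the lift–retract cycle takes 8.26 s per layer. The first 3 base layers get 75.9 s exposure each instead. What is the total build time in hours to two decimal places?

7.02 hours

Layers = ⌈56.7/0.025⌉ = 2268.
Base layers: 3 × (75.9 + 8.26) → 252.48 s.
Remaining layers = 2265 × (2.79 + 8.26) = 25028.25 s.
Total = 252.48 + 25028.25 = 25280.73 s = 7.02 hours.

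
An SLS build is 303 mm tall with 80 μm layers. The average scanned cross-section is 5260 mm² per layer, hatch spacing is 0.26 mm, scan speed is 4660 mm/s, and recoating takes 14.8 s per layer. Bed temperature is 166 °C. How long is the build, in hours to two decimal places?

20.14 hours

Layer count = ceil(303 / 0.08) = 3788.
Per-layer scan distance = 5260 / 0.26 = 20230.8 mm.
Scan time per layer: 20230.8 / 4660 → 4.3414 s.
Time per layer = 4.3414 + 14.8 = 19.1414 s.
Total: 3788 × 19.1414 s = 72507.6232 s → 20.14 hours.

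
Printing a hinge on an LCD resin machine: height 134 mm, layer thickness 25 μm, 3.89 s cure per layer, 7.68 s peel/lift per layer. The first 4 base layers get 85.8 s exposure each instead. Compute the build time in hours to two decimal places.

Number of layers: 134 / 0.025 → 5360 (rounded up).
Bottom layers = 4 × (85.8 + 7.68) = 373.92 s.
Normal layers: 5356 × (3.89 + 7.68) → 61968.92 s.
Total = 373.92 + 61968.92 = 62342.84 s = 17.32 hours.

17.32 hours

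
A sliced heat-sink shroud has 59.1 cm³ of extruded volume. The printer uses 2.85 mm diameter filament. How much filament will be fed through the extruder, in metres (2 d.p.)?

9.26 m

Cross-section of 2.85 mm filament: π·(2.85/2)² = 6.3794 mm².
Length = 59.1 cm³ / 6.3794 mm² = 59100 / 6.3794 = 9264.19 mm = 9.26 m.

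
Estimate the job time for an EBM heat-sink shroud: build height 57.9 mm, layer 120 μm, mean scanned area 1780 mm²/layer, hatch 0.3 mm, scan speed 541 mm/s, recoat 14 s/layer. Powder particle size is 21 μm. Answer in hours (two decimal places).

3.35 hours

Layers = ⌈57.9/0.12⌉ = 483.
Hatch length per layer = 1780 / 0.3 = 5933.3 mm.
Beam time per layer = 5933.3 / 541 = 10.9673 s.
Per-layer time = 10.9673 + 14, so 24.9673 s.
483 layers × 24.9673 s/layer = 12059.2059 s, i.e. 3.35 hours.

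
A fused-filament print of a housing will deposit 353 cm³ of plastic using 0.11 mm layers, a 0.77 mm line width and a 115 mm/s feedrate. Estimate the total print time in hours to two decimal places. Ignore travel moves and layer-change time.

10.07 hours

Line area = 0.11 × 0.77, so 0.0847 mm².
Total extruded path = 353000/0.0847 = 4167650.5 mm.
Print-move time = 4167650.5 / 115, so 36240.4 s.
In the requested units: 36240.4 s = 10.07 hours.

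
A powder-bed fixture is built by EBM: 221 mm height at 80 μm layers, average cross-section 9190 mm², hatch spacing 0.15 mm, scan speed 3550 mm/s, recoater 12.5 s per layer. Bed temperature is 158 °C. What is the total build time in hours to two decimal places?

22.84 hours

Layer count = ceil(221 / 0.08) = 2763.
Scan path per layer = 9190 / 0.15 = 61266.7 mm.
Per-layer scan time = 61266.7 / 3550 = 17.2582 s.
Per-layer time = 17.2582 + 12.5 = 29.7582 s.
Total: 2763 × 29.7582 s = 82221.9066 s → 22.84 hours.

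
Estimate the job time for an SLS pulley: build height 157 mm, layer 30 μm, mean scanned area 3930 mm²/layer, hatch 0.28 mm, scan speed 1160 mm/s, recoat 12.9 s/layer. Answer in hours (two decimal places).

36.35 hours

Layer count = ceil(157 / 0.03) = 5234.
Scan path per layer: 3930 / 0.28 → 14035.7 mm.
Scan time per layer = 14035.7 / 1160, so 12.0997 s.
Layer cycle = 12.0997 + 12.9, so 24.9997 s.
Build time = 5234 × 24.9997 = 130848.4298 s = 36.35 hours.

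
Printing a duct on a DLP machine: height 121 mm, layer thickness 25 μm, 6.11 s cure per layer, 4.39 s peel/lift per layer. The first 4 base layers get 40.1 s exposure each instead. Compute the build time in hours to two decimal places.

14.15 hours

Layers = ⌈121/0.025⌉ = 4840.
Bottom layers: 4 × (40.1 + 4.39) → 177.96 s.
Normal layers: 4836 × (6.11 + 4.39) → 50778 s.
Sum: 177.96 + 50778 = 50955.96 s → 14.15 hours.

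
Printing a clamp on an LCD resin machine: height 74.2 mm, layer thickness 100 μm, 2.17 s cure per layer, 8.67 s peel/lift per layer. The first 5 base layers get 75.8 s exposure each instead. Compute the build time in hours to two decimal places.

Layer count = ceil(74.2 / 0.1) = 742.
Burn-in layers = 5 × (75.8 + 8.67), so 422.35 s.
Regular layers: 737 × (2.17 + 8.67) → 7989.08 s.
Sum: 422.35 + 7989.08 = 8411.43 s → 2.34 hours.

2.34 hours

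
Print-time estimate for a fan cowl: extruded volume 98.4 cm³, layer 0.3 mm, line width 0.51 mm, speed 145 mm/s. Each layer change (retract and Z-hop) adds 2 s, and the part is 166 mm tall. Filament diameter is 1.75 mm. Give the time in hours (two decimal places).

1.54 hours

Bead cross-section = 0.3 × 0.51 = 0.153 mm².
Toolpath length = 98.4 cm³ / 0.153 mm² = 98400 / 0.153 = 643137.3 mm.
Extrusion time = 643137.3 / 145, so 4435.4 s.
Number of layers: 166 / 0.3 → 554 (rounded up).
Layer-change overhead: 554 × 2 → 1108 s.
Altogether 4435.4 + 1108 = 5543.4 s, i.e. 1.54 hours.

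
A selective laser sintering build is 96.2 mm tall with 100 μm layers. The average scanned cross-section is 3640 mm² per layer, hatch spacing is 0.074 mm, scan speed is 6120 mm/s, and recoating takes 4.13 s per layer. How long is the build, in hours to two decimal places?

3.25 hours

Layer count = ceil(96.2 / 0.1) = 962.
Hatch length per layer: 3640 / 0.074 → 49189.2 mm.
Scan time per layer: 49189.2 / 6120 → 8.0375 s.
Time per layer = 8.0375 + 4.13 = 12.1675 s.
Total: 962 × 12.1675 s = 11705.135 s → 3.25 hours.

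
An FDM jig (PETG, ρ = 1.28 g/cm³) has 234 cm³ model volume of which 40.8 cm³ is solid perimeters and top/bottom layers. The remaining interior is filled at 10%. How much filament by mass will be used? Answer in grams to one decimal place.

77.0 g

Infill region: 234 − 40.8 → 193.2 cm³.
Deposited infill = 0.10 × 193.2 = 19.32 cm³.
Total printed volume = 40.8 + 19.32 = 60.12 cm³.
Mass: 60.12 × 1.28 → 76.9536 g.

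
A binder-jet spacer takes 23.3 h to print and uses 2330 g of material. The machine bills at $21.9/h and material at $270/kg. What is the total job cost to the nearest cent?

Machine-time cost = 21.9 × 23.3 = $510.27.
Feedstock cost: 270 × 2330/1000 → $629.10.
Total = 510.27 + 629.10 = $1139.37.

$1139.37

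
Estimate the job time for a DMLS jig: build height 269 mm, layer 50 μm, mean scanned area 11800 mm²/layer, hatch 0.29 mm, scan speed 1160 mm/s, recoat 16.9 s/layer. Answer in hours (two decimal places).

77.68 hours

Layers = ⌈269/0.05⌉ = 5380.
Scan path per layer: 11800 / 0.29 → 40689.7 mm.
Per-layer scan time = 40689.7 / 1160, so 35.0773 s.
Time per layer = 35.0773 + 16.9, so 51.9773 s.
Build time = 5380 × 51.9773 = 279637.874 s = 77.68 hours.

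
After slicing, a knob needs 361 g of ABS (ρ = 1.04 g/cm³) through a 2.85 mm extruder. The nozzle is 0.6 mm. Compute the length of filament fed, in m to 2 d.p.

54.41 m

Volume = 361 g / 1.04 g·cm⁻³ = 347.1154 cm³ = 347115.4 mm³.
A = π r² = π × 1.425² = 6.3794 mm².
Length = 347115.4 / 6.3794 = 54411.92 mm = 54.41 m.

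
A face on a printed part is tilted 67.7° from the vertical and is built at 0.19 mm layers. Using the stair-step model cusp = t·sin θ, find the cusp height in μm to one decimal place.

175.8 μm

Cusp = layer height × sin(67.7°) = 0.19 × 0.9252 = 0.175788 mm = 175.8 μm.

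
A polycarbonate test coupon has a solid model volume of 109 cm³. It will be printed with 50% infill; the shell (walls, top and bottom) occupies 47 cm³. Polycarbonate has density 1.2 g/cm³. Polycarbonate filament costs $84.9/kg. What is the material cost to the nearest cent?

$7.95

Interior volume = 109 − 47, so 62 cm³.
Infill volume = 0.50 × 62, so 31 cm³.
Total extruded: 47 + 31 → 78 cm³.
Mass = 78 × 1.2, so 93.6 g.
At $84.9/kg: 93.6/1000 × 84.9 = $7.95.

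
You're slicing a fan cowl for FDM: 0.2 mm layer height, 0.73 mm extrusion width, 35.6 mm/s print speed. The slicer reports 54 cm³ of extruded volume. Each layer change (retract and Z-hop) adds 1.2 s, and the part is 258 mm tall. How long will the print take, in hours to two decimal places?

Bead cross-section = 0.2 × 0.73 = 0.146 mm².
Total extruded path = 54000/0.146 = 369863 mm.
Print-move time = 369863 / 35.6, so 10389.4 s.
Layer count = ceil(258 / 0.2) = 1290.
Non-print overhead = 1290 × 1.2 = 1548 s.
Altogether 10389.4 + 1548 = 11937.4 s, i.e. 3.32 hours.

3.32 hours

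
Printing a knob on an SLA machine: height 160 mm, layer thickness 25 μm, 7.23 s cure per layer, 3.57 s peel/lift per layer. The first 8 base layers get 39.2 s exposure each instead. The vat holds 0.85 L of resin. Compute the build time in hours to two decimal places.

19.27 hours

Layer count = ceil(160 / 0.025) = 6400.
Bottom layers: 8 × (39.2 + 3.57) → 342.16 s.
Normal layers = 6392 × (7.23 + 3.57), so 69033.6 s.
Sum: 342.16 + 69033.6 = 69375.76 s → 19.27 hours.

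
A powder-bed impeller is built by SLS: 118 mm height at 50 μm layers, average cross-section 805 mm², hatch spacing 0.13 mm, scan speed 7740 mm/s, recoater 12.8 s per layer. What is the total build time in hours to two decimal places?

8.92 hours

Layers = ⌈118/0.05⌉ = 2360.
Per-layer scan distance = 805 / 0.13 = 6192.3 mm.
Per-layer scan time = 6192.3 / 7740, so 0.8 s.
Time per layer = 0.8 + 12.8, so 13.6 s.
Build time = 2360 × 13.6 = 32096 s = 8.92 hours.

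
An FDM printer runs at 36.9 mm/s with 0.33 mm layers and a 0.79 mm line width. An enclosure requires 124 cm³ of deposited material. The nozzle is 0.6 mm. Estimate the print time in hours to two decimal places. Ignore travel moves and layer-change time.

Extrusion cross-section = 0.33 × 0.79 = 0.2607 mm².
Path length: 124000 mm³ / 0.2607 mm² → 475642.5 mm.
Print-move time = 475642.5 / 36.9 = 12890 s.
In the requested units: 12890 s = 3.58 hours.

3.58 hours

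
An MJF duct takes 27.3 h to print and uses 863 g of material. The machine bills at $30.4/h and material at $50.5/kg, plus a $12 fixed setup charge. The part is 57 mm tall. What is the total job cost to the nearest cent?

$885.50

Time charge: 30.4 × 27.3 → $829.92.
Feedstock cost: 50.5 × 863/1000 → $43.5815.
Total = 829.92 + 43.5815 + 12 = 885.5015 ≈ $885.50.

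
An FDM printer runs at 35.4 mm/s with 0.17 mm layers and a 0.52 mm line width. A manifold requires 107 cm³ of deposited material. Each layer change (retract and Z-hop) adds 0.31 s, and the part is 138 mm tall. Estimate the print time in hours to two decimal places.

Extrusion cross-section = 0.17 × 0.52 = 0.0884 mm².
Toolpath length = 107 cm³ / 0.0884 mm² = 107000 / 0.0884 = 1210407.2 mm.
Extrusion time: 1210407.2 / 35.4 → 34192.3 s.
Layers = ⌈138/0.17⌉ = 812.
Z-hop total = 812 × 0.31, so 251.72 s.
Altogether 34192.3 + 251.72 = 34444.02 s, i.e. 9.57 hours.

9.57 hours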